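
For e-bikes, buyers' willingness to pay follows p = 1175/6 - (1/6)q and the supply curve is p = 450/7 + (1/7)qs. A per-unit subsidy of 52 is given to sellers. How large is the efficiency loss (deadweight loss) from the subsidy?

Deadweight loss = 4368

Pre-subsidy: 1175/6 - (1/6)q = 450/7 + (1/7)q gives q* = 425 and p* = 125.
With the subsidy, sellers receive ps = pb + 52 for each unit, where pb is the price buyers pay.
On the curves, pb = 1175/6 - (1/6)q and ps = 450/7 + (1/7)q; the wedge ps − pb = 52 gives 450/7 + (1/7)q − (1175/6 - (1/6)q) = 52, so q' = 593.
Then pb = 1175/6 − (1/6)·593 = 97 and ps = 450/7 + (1/7)·593 = 149.
The subsidy expands output by 593 − 425 = 168 past the efficient level; on those units the gap between marginal cost and willingness to pay runs from 0 up to 52.
DWL = ½ × 52 × 168 = 4368.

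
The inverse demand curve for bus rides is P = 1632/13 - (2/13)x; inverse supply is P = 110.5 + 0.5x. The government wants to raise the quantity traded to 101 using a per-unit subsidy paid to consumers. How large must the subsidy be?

At x = 101, from the demand curve buyers pay Pb = 1632/13 − (2/13)·101 = 110; from the supply curve sellers need Ps = 110.5 + 0.5·101 = 161.
The subsidy must fill the gap: s = Ps − Pb = 161 − 110 = 51.

Required subsidy s = 51 per unit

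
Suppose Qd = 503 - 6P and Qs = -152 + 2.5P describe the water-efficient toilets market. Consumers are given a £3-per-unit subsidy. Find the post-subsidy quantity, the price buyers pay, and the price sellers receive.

Pre-subsidy: 503 - 6P = -152 + 2.5P gives P* = 1310/17, Q* = 691/17.
With the rebate, buyers effectively pay Pb = Ps − 3, where Ps is the price sellers receive.
Demand in terms of Ps becomes Qd = 503 − 6(Ps − 3) = 521 - 6Ps. Setting this equal to supply: 521 - 6Ps = -152 + 2.5Ps, so Ps = 1346/17.
Buyers pay Pb = 1346/17 − 3 = 1295/17; Q' = -152 + 2.5·(1346/17) = 781/17.

Q' = 781/17; buyers pay 1295/17; sellers receive 1346/17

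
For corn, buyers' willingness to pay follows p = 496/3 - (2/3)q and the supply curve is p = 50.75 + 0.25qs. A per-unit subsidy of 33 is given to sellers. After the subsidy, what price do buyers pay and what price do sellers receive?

Buyers pay 58; sellers receive 91

Pre-subsidy: 496/3 - (2/3)q = 50.75 + 0.25q gives q* = 125 and p* = 82.
With the subsidy, sellers receive ps = pb + 33 for each unit, where pb is the price buyers pay.
On the curves, pb = 496/3 - (2/3)q and ps = 50.75 + 0.25q; the wedge ps − pb = 33 gives 50.75 + 0.25q − (496/3 - (2/3)q) = 33, so q' = 161.
Then pb = 496/3 − (2/3)·161 = 58 and ps = 50.75 + 0.25·161 = 91.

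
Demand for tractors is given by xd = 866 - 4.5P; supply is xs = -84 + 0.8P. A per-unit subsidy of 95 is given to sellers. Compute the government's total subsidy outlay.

Government cost = 623960/53

Pre-subsidy: 866 - 4.5P = -84 + 0.8P gives P* = 9500/53, x* = 3148/53.
With the subsidy, sellers receive Ps = Pb + 95 for each unit, where Pb is the price buyers pay.
Supply in terms of Pb becomes xs = -84 + 0.8(Pb + 95) = -8 + 0.8Pb. Setting this equal to demand: 866 - 4.5Pb = -8 + 0.8Pb, so Pb = 8740/53.
Sellers receive Ps = 8740/53 + 95 = 13775/53; x' = 866 − 4.5·(8740/53) = 6568/53.
Government outlay = subsidy × quantity = 95 × 6568/53 = 623960/53.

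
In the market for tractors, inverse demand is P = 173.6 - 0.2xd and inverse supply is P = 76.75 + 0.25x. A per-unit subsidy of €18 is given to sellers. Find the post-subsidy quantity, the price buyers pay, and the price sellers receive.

x' = 2297/9; buyers pay 1103/9; sellers receive 1265/9

Pre-subsidy: 173.6 - 0.2x = 76.75 + 0.25x gives x* = 1937/9 and P* = 1175/9.
With the subsidy, sellers receive Ps = Pb + 18 for each unit, where Pb is the price buyers pay.
On the curves, Pb = 173.6 - 0.2x and Ps = 76.75 + 0.25x; the wedge Ps − Pb = 18 gives 76.75 + 0.25x − (173.6 - 0.2x) = 18, so x' = 2297/9.
Then Pb = 173.6 − 0.2·(2297/9) = 1103/9 and Ps = 76.75 + 0.25·(2297/9) = 1265/9.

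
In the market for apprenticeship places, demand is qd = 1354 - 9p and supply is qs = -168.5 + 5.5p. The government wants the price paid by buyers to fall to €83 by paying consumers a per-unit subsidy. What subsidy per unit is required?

Required subsidy s = €58 per unit

At a buyer price of 83, quantity demanded is 1354 − 9·83 = 607.
Sellers supply 607 only when they receive ps with -168.5 + 5.5·ps = 607, i.e. ps = 141.
s = ps − pb = 141 − 83 = 58.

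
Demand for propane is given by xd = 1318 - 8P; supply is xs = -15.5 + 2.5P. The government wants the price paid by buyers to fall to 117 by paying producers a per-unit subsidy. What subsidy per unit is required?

At a buyer price of 117, quantity demanded is 1318 − 8·117 = 382.
Sellers supply 382 only when they receive Ps with -15.5 + 2.5·Ps = 382, i.e. Ps = 159.
s = Ps − Pb = 159 − 117 = 42.

Required subsidy s = 42 per unit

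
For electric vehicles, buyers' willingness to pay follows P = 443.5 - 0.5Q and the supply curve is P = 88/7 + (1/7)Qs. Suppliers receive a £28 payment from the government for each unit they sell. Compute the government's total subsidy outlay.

Government cost = 179900/9

Pre-subsidy: 443.5 - 0.5Q = 88/7 + (1/7)Q gives Q* = 2011/3 and P* = 325/3.
With the subsidy, sellers receive Ps = Pb + 28 for each unit, where Pb is the price buyers pay.
On the curves, Pb = 443.5 - 0.5Q and Ps = 88/7 + (1/7)Q; the wedge Ps − Pb = 28 gives 88/7 + (1/7)Q − (443.5 - 0.5Q) = 28, so Q' = 6425/9.
Then Pb = 443.5 − 0.5·(6425/9) = 779/9 and Ps = 88/7 + (1/7)·(6425/9) = 1031/9.
Government outlay = subsidy × quantity = 28 × 6425/9 = 179900/9.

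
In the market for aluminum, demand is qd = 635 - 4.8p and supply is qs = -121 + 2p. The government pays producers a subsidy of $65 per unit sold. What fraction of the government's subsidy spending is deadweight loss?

Pre-subsidy: 635 - 4.8p = -121 + 2p gives p* = 1890/17, q* = 1723/17.
With the subsidy, sellers receive ps = pb + 65 for each unit, where pb is the price buyers pay.
Supply in terms of pb becomes qs = -121 + 2(pb + 65) = 9 + 2pb. Setting this equal to demand: 635 - 4.8pb = 9 + 2pb, so pb = 1565/17.
Sellers receive ps = 1565/17 + 65 = 2670/17; q' = 635 − 4.8·(1565/17) = 3283/17.
ΔCS = ½(1723/17 + 3283/17)(1890/17 − 1565/17) = 813475/289; ΔPS = ½(1723/17 + 3283/17)(2670/17 − 1890/17) = 1952340/289.
Government spending = 65 × 3283/17 = 213395/17.
DWL = ½ × 65 × (3283/17 − 1723/17) = 50700/17; fraction = (50700/17) / (213395/17) = 780/3283.

DWL / government spending = 780/3283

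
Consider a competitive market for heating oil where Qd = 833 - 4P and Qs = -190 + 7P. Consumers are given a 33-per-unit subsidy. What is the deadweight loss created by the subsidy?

Pre-subsidy: 833 - 4P = -190 + 7P gives P* = 93, Q* = 461.
With the rebate, buyers effectively pay Pb = Ps − 33, where Ps is the price sellers receive.
Demand in terms of Ps becomes Qd = 833 − 4(Ps − 33) = 965 - 4Ps. Setting this equal to supply: 965 - 4Ps = -190 + 7Ps, so Ps = 105.
Buyers pay Pb = 105 − 33 = 72; Q' = -190 + 7·105 = 545.
The subsidy expands output by 545 − 461 = 84 past the efficient level; on those units the gap between marginal cost and willingness to pay runs from 0 up to 33.
DWL = ½ × 33 × 84 = 1386.

Deadweight loss = 1386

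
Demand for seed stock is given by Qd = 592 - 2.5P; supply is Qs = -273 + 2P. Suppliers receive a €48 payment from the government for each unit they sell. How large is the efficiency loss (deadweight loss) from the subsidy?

Pre-subsidy: 592 - 2.5P = -273 + 2P gives P* = 1730/9, Q* = 1003/9.
With the subsidy, sellers receive Ps = Pb + 48 for each unit, where Pb is the price buyers pay.
Supply in terms of Pb becomes Qs = -273 + 2(Pb + 48) = -177 + 2Pb. Setting this equal to demand: 592 - 2.5Pb = -177 + 2Pb, so Pb = 1538/9.
Sellers receive Ps = 1538/9 + 48 = 1970/9; Q' = 592 − 2.5·(1538/9) = 1483/9.
The subsidy expands output by 1483/9 − 1003/9 = 160/3 past the efficient level; on those units the gap between marginal cost and willingness to pay runs from 0 up to 48.
DWL = ½ × 48 × 160/3 = 1280.

Deadweight loss = €1280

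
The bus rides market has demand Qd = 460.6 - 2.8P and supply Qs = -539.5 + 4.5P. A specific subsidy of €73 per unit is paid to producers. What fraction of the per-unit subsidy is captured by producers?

Pre-subsidy: 460.6 - 2.8P = -539.5 + 4.5P gives P* = 137, Q* = 77.
With the subsidy, sellers receive Ps = Pb + 73 for each unit, where Pb is the price buyers pay.
Supply in terms of Pb becomes Qs = -539.5 + 4.5(Pb + 73) = -211 + 4.5Pb. Setting this equal to demand: 460.6 - 2.8Pb = -211 + 4.5Pb, so Pb = 92.
Sellers receive Ps = 92 + 73 = 165; Q' = 460.6 − 2.8·92 = 203.
Buyers' price falls by P* − Pb = 137 − 92 = 45; sellers' price rises by Ps − P* = 165 − 137 = 28.
So producers capture 28/73 = 28/73 of each unit of subsidy.

Producer share = 28/73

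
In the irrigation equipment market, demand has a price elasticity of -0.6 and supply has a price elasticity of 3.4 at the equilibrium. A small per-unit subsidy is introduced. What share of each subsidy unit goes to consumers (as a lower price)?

Consumer share = 0.85

For a small subsidy around the equilibrium, the benefit split depends on the relative slopes, which at a point are proportional to the elasticities.
Buyer share = εs/(εs + |εd|) = 3.4/(3.4 + 0.6) = 0.85; seller share = |εd|/(εs + |εd|) = 0.15.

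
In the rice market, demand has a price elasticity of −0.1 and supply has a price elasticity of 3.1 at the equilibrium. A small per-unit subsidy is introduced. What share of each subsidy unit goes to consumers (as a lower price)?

Consumer share = 0.96875

For a small subsidy around the equilibrium, the benefit split depends on the relative slopes, which at a point are proportional to the elasticities.
Buyer share = εs/(εs + |εd|) = 3.1/(3.1 + 0.1) = 0.96875; seller share = |εd|/(εs + |εd|) = 0.03125.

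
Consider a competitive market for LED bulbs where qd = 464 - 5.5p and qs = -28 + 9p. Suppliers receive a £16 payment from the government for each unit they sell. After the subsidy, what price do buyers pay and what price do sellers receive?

Buyers pay £24; sellers receive £40

Pre-subsidy: 464 - 5.5p = -28 + 9p gives p* = 984/29, q* = 8044/29.
With the subsidy, sellers receive ps = pb + 16 for each unit, where pb is the price buyers pay.
Supply in terms of pb becomes qs = -28 + 9(pb + 16) = 116 + 9pb. Setting this equal to demand: 464 - 5.5pb = 116 + 9pb, so pb = 24.
Sellers receive ps = 24 + 16 = 40; q' = 464 − 5.5·24 = 332.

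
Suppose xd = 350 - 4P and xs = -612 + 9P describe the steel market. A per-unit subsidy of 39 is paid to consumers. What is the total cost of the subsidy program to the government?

Pre-subsidy: 350 - 4P = -612 + 9P gives P* = 74, x* = 54.
With the rebate, buyers effectively pay Pb = Ps − 39, where Ps is the price sellers receive.
Demand in terms of Ps becomes xd = 350 − 4(Ps − 39) = 506 - 4Ps. Setting this equal to supply: 506 - 4Ps = -612 + 9Ps, so Ps = 86.
Buyers pay Pb = 86 − 39 = 47; x' = -612 + 9·86 = 162.
Government outlay = subsidy × quantity = 39 × 162 = 6318.

Government cost = 6318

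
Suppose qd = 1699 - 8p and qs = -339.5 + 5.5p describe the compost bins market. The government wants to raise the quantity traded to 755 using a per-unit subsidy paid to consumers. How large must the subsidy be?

At q = 755, invert demand for the buyer price: pb = (1699 − 755)/8 = 118; invert supply for the seller price: ps = (755 − (-339.5))/5.5 = 199.
The subsidy must fill the gap: s = ps − pb = 199 − 118 = 81.

Required subsidy s = 81 per unit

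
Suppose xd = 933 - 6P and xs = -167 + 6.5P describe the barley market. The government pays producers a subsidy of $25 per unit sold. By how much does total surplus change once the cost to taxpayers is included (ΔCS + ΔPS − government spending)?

Pre-subsidy: 933 - 6P = -167 + 6.5P gives P* = 88, x* = 405.
With the subsidy, sellers receive Ps = Pb + 25 for each unit, where Pb is the price buyers pay.
Supply in terms of Pb becomes xs = -167 + 6.5(Pb + 25) = -4.5 + 6.5Pb. Setting this equal to demand: 933 - 6Pb = -4.5 + 6.5Pb, so Pb = 75.
Sellers receive Ps = 75 + 25 = 100; x' = 933 − 6·75 = 483.
ΔCS = ½(405 + 483)(88 − 75) = 5772; ΔPS = ½(405 + 483)(100 − 88) = 5328.
Government spending = 25 × 483 = 12075.
Net change = 5772 + 5328 − 12075 = -975. The loss equals the DWL triangle ½·25·78.

Net change in total surplus = -$975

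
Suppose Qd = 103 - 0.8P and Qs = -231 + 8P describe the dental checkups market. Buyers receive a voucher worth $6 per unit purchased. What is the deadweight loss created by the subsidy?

Pre-subsidy: 103 - 0.8P = -231 + 8P gives P* = 835/22, Q* = 799/11.
With the rebate, buyers effectively pay Pb = Ps − 6, where Ps is the price sellers receive.
Demand in terms of Ps becomes Qd = 103 − 0.8(Ps − 6) = 107.8 - 0.8Ps. Setting this equal to supply: 107.8 - 0.8Ps = -231 + 8Ps, so Ps = 38.5.
Buyers pay Pb = 38.5 − 6 = 32.5; Q' = -231 + 8·38.5 = 77.
The subsidy expands output by 77 − 799/11 = 48/11 past the efficient level; on those units the gap between marginal cost and willingness to pay runs from 0 up to 6.
DWL = ½ × 6 × 48/11 = 144/11.

Deadweight loss = 144/11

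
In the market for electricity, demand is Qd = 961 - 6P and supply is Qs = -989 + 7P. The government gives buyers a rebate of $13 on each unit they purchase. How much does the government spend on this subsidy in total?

Government cost = $1339

Pre-subsidy: 961 - 6P = -989 + 7P gives P* = 150, Q* = 61.
With the rebate, buyers effectively pay Pb = Ps − 13, where Ps is the price sellers receive.
Demand in terms of Ps becomes Qd = 961 − 6(Ps − 13) = 1039 - 6Ps. Setting this equal to supply: 1039 - 6Ps = -989 + 7Ps, so Ps = 156.
Buyers pay Pb = 156 − 13 = 143; Q' = -989 + 7·156 = 103.
Government outlay = subsidy × quantity = 13 × 103 = 1339.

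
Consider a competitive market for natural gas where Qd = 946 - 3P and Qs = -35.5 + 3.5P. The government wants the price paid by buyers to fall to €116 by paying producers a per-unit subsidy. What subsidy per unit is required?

At a buyer price of 116, quantity demanded is 946 − 3·116 = 598.
Sellers supply 598 only when they receive Ps with -35.5 + 3.5·Ps = 598, i.e. Ps = 181.
s = Ps − Pb = 181 − 116 = 65.

Required subsidy s = €65 per unit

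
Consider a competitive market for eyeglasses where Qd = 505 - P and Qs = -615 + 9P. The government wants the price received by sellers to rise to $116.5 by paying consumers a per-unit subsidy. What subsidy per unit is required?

At a seller price of 116.5, quantity supplied is -615 + 9·116.5 = 433.5.
Buyers absorb 433.5 only when they pay Pb with 505 − 1·Pb = 433.5, i.e. Pb = 71.5.
s = Ps − Pb = 116.5 − 71.5 = 45.

Required subsidy s = $45 per unit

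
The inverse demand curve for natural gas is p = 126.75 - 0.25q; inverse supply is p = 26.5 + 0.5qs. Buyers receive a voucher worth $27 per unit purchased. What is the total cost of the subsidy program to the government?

Government cost = $4581

Pre-subsidy: 126.75 - 0.25q = 26.5 + 0.5q gives q* = 401/3 and p* = 280/3.
With the rebate, buyers effectively pay pb = ps − 27, where ps is the price sellers receive.
On the curves, pb = 126.75 - 0.25q and ps = 26.5 + 0.5q; the wedge ps − pb = 27 gives 26.5 + 0.5q − (126.75 - 0.25q) = 27, so q' = 509/3.
Then pb = 126.75 − 0.25·(509/3) = 253/3 and ps = 26.5 + 0.5·(509/3) = 334/3.
Government outlay = subsidy × quantity = 27 × 509/3 = 4581.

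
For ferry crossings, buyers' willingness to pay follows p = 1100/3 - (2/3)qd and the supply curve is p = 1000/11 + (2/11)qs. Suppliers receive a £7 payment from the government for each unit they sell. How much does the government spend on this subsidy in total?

Pre-subsidy: 1100/3 - (2/3)q = 1000/11 + (2/11)q gives q* = 325 and p* = 150.
With the subsidy, sellers receive ps = pb + 7 for each unit, where pb is the price buyers pay.
On the curves, pb = 1100/3 - (2/3)q and ps = 1000/11 + (2/11)q; the wedge ps − pb = 7 gives 1000/11 + (2/11)q − (1100/3 - (2/3)q) = 7, so q' = 333.25.
Then pb = 1100/3 − (2/3)·333.25 = 144.5 and ps = 1000/11 + (2/11)·333.25 = 151.5.
Government outlay = subsidy × quantity = 7 × 333.25 = 2332.75.

Government cost = £2332.75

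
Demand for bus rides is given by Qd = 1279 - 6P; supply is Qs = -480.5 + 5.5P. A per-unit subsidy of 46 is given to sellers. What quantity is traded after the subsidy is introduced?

Q' = 493

Pre-subsidy: 1279 - 6P = -480.5 + 5.5P gives P* = 153, Q* = 361.
With the subsidy, sellers receive Ps = Pb + 46 for each unit, where Pb is the price buyers pay.
Supply in terms of Pb becomes Qs = -480.5 + 5.5(Pb + 46) = -227.5 + 5.5Pb. Setting this equal to demand: 1279 - 6Pb = -227.5 + 5.5Pb, so Pb = 131.
Sellers receive Ps = 131 + 46 = 177; Q' = 1279 − 6·131 = 493.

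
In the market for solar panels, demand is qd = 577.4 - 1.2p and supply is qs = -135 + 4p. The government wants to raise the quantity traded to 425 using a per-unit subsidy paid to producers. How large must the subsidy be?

At q = 425, invert demand for the buyer price: pb = (577.4 − 425)/1.2 = 127; invert supply for the seller price: ps = (425 − (-135))/4 = 140.
The subsidy must fill the gap: s = ps − pb = 140 − 127 = 13.

Required subsidy s = 13 per unit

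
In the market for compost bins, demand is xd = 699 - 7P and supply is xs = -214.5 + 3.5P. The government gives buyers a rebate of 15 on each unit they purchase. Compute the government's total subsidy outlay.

Government cost = 1875

Pre-subsidy: 699 - 7P = -214.5 + 3.5P gives P* = 87, x* = 90.
With the rebate, buyers effectively pay Pb = Ps − 15, where Ps is the price sellers receive.
Demand in terms of Ps becomes xd = 699 − 7(Ps − 15) = 804 - 7Ps. Setting this equal to supply: 804 - 7Ps = -214.5 + 3.5Ps, so Ps = 97.
Buyers pay Pb = 97 − 15 = 82; x' = -214.5 + 3.5·97 = 125.
Government outlay = subsidy × quantity = 15 × 125 = 1875.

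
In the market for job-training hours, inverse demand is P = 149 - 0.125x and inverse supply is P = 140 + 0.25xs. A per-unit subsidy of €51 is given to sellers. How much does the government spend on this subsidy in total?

Pre-subsidy: 149 - 0.125x = 140 + 0.25x gives x* = 24 and P* = 146.
With the subsidy, sellers receive Ps = Pb + 51 for each unit, where Pb is the price buyers pay.
On the curves, Pb = 149 - 0.125x and Ps = 140 + 0.25x; the wedge Ps − Pb = 51 gives 140 + 0.25x − (149 - 0.125x) = 51, so x' = 160.
Then Pb = 149 − 0.125·160 = 129 and Ps = 140 + 0.25·160 = 180.
Government outlay = subsidy × quantity = 51 × 160 = 8160.

Government cost = €8160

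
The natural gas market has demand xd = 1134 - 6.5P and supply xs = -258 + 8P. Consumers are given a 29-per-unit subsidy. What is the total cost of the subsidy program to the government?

Pre-subsidy: 1134 - 6.5P = -258 + 8P gives P* = 96, x* = 510.
With the rebate, buyers effectively pay Pb = Ps − 29, where Ps is the price sellers receive.
Demand in terms of Ps becomes xd = 1134 − 6.5(Ps − 29) = 1322.5 - 6.5Ps. Setting this equal to supply: 1322.5 - 6.5Ps = -258 + 8Ps, so Ps = 109.
Buyers pay Pb = 109 − 29 = 80; x' = -258 + 8·109 = 614.
Government outlay = subsidy × quantity = 29 × 614 = 17806.

Government cost = 17806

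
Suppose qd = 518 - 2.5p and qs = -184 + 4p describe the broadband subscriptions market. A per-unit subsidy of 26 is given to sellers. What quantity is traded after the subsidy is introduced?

Pre-subsidy: 518 - 2.5p = -184 + 4p gives p* = 108, q* = 248.
With the subsidy, sellers receive ps = pb + 26 for each unit, where pb is the price buyers pay.
Supply in terms of pb becomes qs = -184 + 4(pb + 26) = -80 + 4pb. Setting this equal to demand: 518 - 2.5pb = -80 + 4pb, so pb = 92.
Sellers receive ps = 92 + 26 = 118; q' = 518 − 2.5·92 = 288.

q' = 288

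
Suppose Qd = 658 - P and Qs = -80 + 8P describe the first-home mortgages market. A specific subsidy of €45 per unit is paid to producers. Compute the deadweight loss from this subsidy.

Deadweight loss = €900

Pre-subsidy: 658 - P = -80 + 8P gives P* = 82, Q* = 576.
With the subsidy, sellers receive Ps = Pb + 45 for each unit, where Pb is the price buyers pay.
Supply in terms of Pb becomes Qs = -80 + 8(Pb + 45) = 280 + 8Pb. Setting this equal to demand: 658 - Pb = 280 + 8Pb, so Pb = 42.
Sellers receive Ps = 42 + 45 = 87; Q' = 658 − 1·42 = 616.
The subsidy expands output by 616 − 576 = 40 past the efficient level; on those units the gap between marginal cost and willingness to pay runs from 0 up to 45.
DWL = ½ × 45 × 40 = 900.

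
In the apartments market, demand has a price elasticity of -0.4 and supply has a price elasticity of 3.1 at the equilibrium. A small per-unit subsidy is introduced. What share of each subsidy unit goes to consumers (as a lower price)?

Consumer share = 31/35

For a small subsidy around the equilibrium, the benefit split depends on the relative slopes, which at a point are proportional to the elasticities.
Buyer share = εs/(εs + |εd|) = 3.1/(3.1 + 0.4) = 31/35; seller share = |εd|/(εs + |εd|) = 4/35.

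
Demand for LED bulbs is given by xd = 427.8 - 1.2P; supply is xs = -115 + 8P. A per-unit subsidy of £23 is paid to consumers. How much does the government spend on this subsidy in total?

Pre-subsidy: 427.8 - 1.2P = -115 + 8P gives P* = 59, x* = 357.
With the rebate, buyers effectively pay Pb = Ps − 23, where Ps is the price sellers receive.
Demand in terms of Ps becomes xd = 427.8 − 1.2(Ps − 23) = 455.4 - 1.2Ps. Setting this equal to supply: 455.4 - 1.2Ps = -115 + 8Ps, so Ps = 62.
Buyers pay Pb = 62 − 23 = 39; x' = -115 + 8·62 = 381.
Government outlay = subsidy × quantity = 23 × 381 = 8763.

Government cost = £8763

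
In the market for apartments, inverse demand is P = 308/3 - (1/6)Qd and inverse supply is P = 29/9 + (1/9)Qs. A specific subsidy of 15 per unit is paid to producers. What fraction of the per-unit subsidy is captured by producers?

Producer share = 0.4

Pre-subsidy: 308/3 - (1/6)Q = 29/9 + (1/9)Q gives Q* = 358 and P* = 43.
With the subsidy, sellers receive Ps = Pb + 15 for each unit, where Pb is the price buyers pay.
On the curves, Pb = 308/3 - (1/6)Q and Ps = 29/9 + (1/9)Q; the wedge Ps − Pb = 15 gives 29/9 + (1/9)Q − (308/3 - (1/6)Q) = 15, so Q' = 412.
Then Pb = 308/3 − (1/6)·412 = 34 and Ps = 29/9 + (1/9)·412 = 49.
Buyers' price falls by P* − Pb = 43 − 34 = 9; sellers' price rises by Ps − P* = 49 − 43 = 6.
So producers capture 6/15 = 0.4 of each unit of subsidy.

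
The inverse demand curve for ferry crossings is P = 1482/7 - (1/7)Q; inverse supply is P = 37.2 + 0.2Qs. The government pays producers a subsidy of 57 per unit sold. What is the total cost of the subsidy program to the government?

Government cost = 38489.25

Pre-subsidy: 1482/7 - (1/7)Q = 37.2 + 0.2Q gives Q* = 509 and P* = 139.
With the subsidy, sellers receive Ps = Pb + 57 for each unit, where Pb is the price buyers pay.
On the curves, Pb = 1482/7 - (1/7)Q and Ps = 37.2 + 0.2Q; the wedge Ps − Pb = 57 gives 37.2 + 0.2Q − (1482/7 - (1/7)Q) = 57, so Q' = 675.25.
Then Pb = 1482/7 − (1/7)·675.25 = 115.25 and Ps = 37.2 + 0.2·675.25 = 172.25.
Government outlay = subsidy × quantity = 57 × 675.25 = 38489.25.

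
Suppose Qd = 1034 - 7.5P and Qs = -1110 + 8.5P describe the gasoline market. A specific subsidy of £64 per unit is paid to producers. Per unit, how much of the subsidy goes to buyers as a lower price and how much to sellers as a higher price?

Pre-subsidy: 1034 - 7.5P = -1110 + 8.5P gives P* = 134, Q* = 29.
With the subsidy, sellers receive Ps = Pb + 64 for each unit, where Pb is the price buyers pay.
Supply in terms of Pb becomes Qs = -1110 + 8.5(Pb + 64) = -566 + 8.5Pb. Setting this equal to demand: 1034 - 7.5Pb = -566 + 8.5Pb, so Pb = 100.
Sellers receive Ps = 100 + 64 = 164; Q' = 1034 − 7.5·100 = 284.
Buyers' price falls by P* − Pb = 134 − 100 = 34; sellers' price rises by Ps − P* = 164 − 134 = 30.

Buyers gain £34 per unit; sellers gain £30 per unit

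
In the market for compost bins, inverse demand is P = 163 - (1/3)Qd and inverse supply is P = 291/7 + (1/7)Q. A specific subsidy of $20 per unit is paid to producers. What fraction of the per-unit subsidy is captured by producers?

Pre-subsidy: 163 - (1/3)Q = 291/7 + (1/7)Q gives Q* = 255 and P* = 78.
With the subsidy, sellers receive Ps = Pb + 20 for each unit, where Pb is the price buyers pay.
On the curves, Pb = 163 - (1/3)Q and Ps = 291/7 + (1/7)Q; the wedge Ps − Pb = 20 gives 291/7 + (1/7)Q − (163 - (1/3)Q) = 20, so Q' = 297.
Then Pb = 163 − (1/3)·297 = 64 and Ps = 291/7 + (1/7)·297 = 84.
Buyers' price falls by P* − Pb = 78 − 64 = 14; sellers' price rises by Ps − P* = 84 − 78 = 6.
So producers capture 6/20 = 0.3 of each unit of subsidy.

Producer share = 0.3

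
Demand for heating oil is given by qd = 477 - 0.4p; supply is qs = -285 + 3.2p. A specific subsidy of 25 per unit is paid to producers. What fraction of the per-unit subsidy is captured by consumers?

Pre-subsidy: 477 - 0.4p = -285 + 3.2p gives p* = 635/3, q* = 1177/3.
With the subsidy, sellers receive ps = pb + 25 for each unit, where pb is the price buyers pay.
Supply in terms of pb becomes qs = -285 + 3.2(pb + 25) = -205 + 3.2pb. Setting this equal to demand: 477 - 0.4pb = -205 + 3.2pb, so pb = 1705/9.
Sellers receive ps = 1705/9 + 25 = 1930/9; q' = 477 − 0.4·(1705/9) = 3611/9.
Buyers' price falls by p* − pb = 635/3 − 1705/9 = 200/9; sellers' price rises by ps − p* = 1930/9 − 635/3 = 25/9.
So consumers capture (200/9)/25 = 8/9 of each unit of subsidy.

Consumer share = 8/9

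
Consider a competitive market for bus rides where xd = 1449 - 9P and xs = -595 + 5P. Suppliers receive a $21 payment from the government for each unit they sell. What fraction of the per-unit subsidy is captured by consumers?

Pre-subsidy: 1449 - 9P = -595 + 5P gives P* = 146, x* = 135.
With the subsidy, sellers receive Ps = Pb + 21 for each unit, where Pb is the price buyers pay.
Supply in terms of Pb becomes xs = -595 + 5(Pb + 21) = -490 + 5Pb. Setting this equal to demand: 1449 - 9Pb = -490 + 5Pb, so Pb = 138.5.
Sellers receive Ps = 138.5 + 21 = 159.5; x' = 1449 − 9·138.5 = 202.5.
Buyers' price falls by P* − Pb = 146 − 138.5 = 7.5; sellers' price rises by Ps − P* = 159.5 − 146 = 13.5.
So consumers capture 7.5/21 = 5/14 of each unit of subsidy.

Consumer share = 5/14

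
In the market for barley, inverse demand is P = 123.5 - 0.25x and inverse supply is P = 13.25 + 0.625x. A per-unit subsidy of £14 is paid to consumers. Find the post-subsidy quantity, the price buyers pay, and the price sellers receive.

Pre-subsidy: 123.5 - 0.25x = 13.25 + 0.625x gives x* = 126 and P* = 92.
With the rebate, buyers effectively pay Pb = Ps − 14, where Ps is the price sellers receive.
On the curves, Pb = 123.5 - 0.25x and Ps = 13.25 + 0.625x; the wedge Ps − Pb = 14 gives 13.25 + 0.625x − (123.5 - 0.25x) = 14, so x' = 142.
Then Pb = 123.5 − 0.25·142 = 88 and Ps = 13.25 + 0.625·142 = 102.

x' = 142; buyers pay £88; sellers receive £102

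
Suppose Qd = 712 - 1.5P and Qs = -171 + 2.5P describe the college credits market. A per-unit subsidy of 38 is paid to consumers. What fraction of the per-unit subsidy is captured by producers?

Producer share = 0.375

Pre-subsidy: 712 - 1.5P = -171 + 2.5P gives P* = 220.75, Q* = 380.875.
With the rebate, buyers effectively pay Pb = Ps − 38, where Ps is the price sellers receive.
Demand in terms of Ps becomes Qd = 712 − 1.5(Ps − 38) = 769 - 1.5Ps. Setting this equal to supply: 769 - 1.5Ps = -171 + 2.5Ps, so Ps = 235.
Buyers pay Pb = 235 − 38 = 197; Q' = -171 + 2.5·235 = 416.5.
Buyers' price falls by P* − Pb = 220.75 − 197 = 23.75; sellers' price rises by Ps − P* = 235 − 220.75 = 14.25.
So producers capture 14.25/38 = 0.375 of each unit of subsidy.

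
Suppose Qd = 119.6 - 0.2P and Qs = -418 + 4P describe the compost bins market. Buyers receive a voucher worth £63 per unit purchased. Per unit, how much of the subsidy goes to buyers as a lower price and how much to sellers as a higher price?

Pre-subsidy: 119.6 - 0.2P = -418 + 4P gives P* = 128, Q* = 94.
With the rebate, buyers effectively pay Pb = Ps − 63, where Ps is the price sellers receive.
Demand in terms of Ps becomes Qd = 119.6 − 0.2(Ps − 63) = 132.2 - 0.2Ps. Setting this equal to supply: 132.2 - 0.2Ps = -418 + 4Ps, so Ps = 131.
Buyers pay Pb = 131 − 63 = 68; Q' = -418 + 4·131 = 106.
Buyers' price falls by P* − Pb = 128 − 68 = 60; sellers' price rises by Ps − P* = 131 − 128 = 3.

Buyers gain £60 per unit; sellers gain £3 per unit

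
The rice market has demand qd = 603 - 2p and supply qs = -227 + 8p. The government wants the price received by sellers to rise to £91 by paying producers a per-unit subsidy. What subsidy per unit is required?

Required subsidy s = £40 per unit

At a seller price of 91, quantity supplied is -227 + 8·91 = 501.
Buyers absorb 501 only when they pay pb with 603 − 2·pb = 501, i.e. pb = 51.
s = ps − pb = 91 − 51 = 40.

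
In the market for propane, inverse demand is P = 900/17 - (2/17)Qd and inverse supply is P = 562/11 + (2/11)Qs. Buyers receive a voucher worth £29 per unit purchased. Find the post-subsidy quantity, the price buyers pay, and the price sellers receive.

Pre-subsidy: 900/17 - (2/17)Q = 562/11 + (2/11)Q gives Q* = 173/28 and P* = 731/14.
With the rebate, buyers effectively pay Pb = Ps − 29, where Ps is the price sellers receive.
On the curves, Pb = 900/17 - (2/17)Q and Ps = 562/11 + (2/11)Q; the wedge Ps − Pb = 29 gives 562/11 + (2/11)Q − (900/17 - (2/17)Q) = 29, so Q' = 5769/56.
Then Pb = 900/17 − (2/17)·(5769/56) = 1143/28 and Ps = 562/11 + (2/11)·(5769/56) = 1955/28.

Q' = 5769/56; buyers pay 1143/28; sellers receive 1955/28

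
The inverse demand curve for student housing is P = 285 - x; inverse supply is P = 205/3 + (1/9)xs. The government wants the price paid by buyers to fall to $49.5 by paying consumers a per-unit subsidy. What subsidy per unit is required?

Required subsidy s = $45 per unit

At a buyer price of 49.5, quantity demanded is 285 − 1·49.5 = 235.5.
Sellers supply 235.5 only when they receive Ps = 205/3 + (1/9)·235.5 = 94.5.
s = Ps − Pb = 94.5 − 49.5 = 45.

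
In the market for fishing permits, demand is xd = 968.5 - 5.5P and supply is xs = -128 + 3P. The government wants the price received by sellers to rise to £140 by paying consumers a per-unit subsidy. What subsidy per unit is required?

Required subsidy s = £17 per unit

At a seller price of 140, quantity supplied is -128 + 3·140 = 292.
Buyers absorb 292 only when they pay Pb with 968.5 − 5.5·Pb = 292, i.e. Pb = 123.
s = Ps − Pb = 140 − 123 = 17.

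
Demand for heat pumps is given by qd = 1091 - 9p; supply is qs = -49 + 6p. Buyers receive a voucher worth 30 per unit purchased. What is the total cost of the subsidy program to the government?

Government cost = 15450

Pre-subsidy: 1091 - 9p = -49 + 6p gives p* = 76, q* = 407.
With the rebate, buyers effectively pay pb = ps − 30, where ps is the price sellers receive.
Demand in terms of ps becomes qd = 1091 − 9(ps − 30) = 1361 - 9ps. Setting this equal to supply: 1361 - 9ps = -49 + 6ps, so ps = 94.
Buyers pay pb = 94 − 30 = 64; q' = -49 + 6·94 = 515.
Government outlay = subsidy × quantity = 30 × 515 = 15450.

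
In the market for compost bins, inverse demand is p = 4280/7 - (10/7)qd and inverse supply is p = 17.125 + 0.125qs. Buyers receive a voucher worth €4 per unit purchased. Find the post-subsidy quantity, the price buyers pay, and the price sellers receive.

q' = 33505/87; buyers pay 5330/87; sellers receive 5678/87

Pre-subsidy: 4280/7 - (10/7)q = 17.125 + 0.125q gives q* = 33281/87 and p* = 5650/87.
With the rebate, buyers effectively pay pb = ps − 4, where ps is the price sellers receive.
On the curves, pb = 4280/7 - (10/7)q and ps = 17.125 + 0.125q; the wedge ps − pb = 4 gives 17.125 + 0.125q − (4280/7 - (10/7)q) = 4, so q' = 33505/87.
Then pb = 4280/7 − (10/7)·(33505/87) = 5330/87 and ps = 17.125 + 0.125·(33505/87) = 5678/87.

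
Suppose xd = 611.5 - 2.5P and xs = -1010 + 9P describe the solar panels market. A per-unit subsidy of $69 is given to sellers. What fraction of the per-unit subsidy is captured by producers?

Producer share = 5/23

Pre-subsidy: 611.5 - 2.5P = -1010 + 9P gives P* = 141, x* = 259.
With the subsidy, sellers receive Ps = Pb + 69 for each unit, where Pb is the price buyers pay.
Supply in terms of Pb becomes xs = -1010 + 9(Pb + 69) = -389 + 9Pb. Setting this equal to demand: 611.5 - 2.5Pb = -389 + 9Pb, so Pb = 87.
Sellers receive Ps = 87 + 69 = 156; x' = 611.5 − 2.5·87 = 394.
Buyers' price falls by P* − Pb = 141 − 87 = 54; sellers' price rises by Ps − P* = 156 − 141 = 15.
So producers capture 15/69 = 5/23 of each unit of subsidy.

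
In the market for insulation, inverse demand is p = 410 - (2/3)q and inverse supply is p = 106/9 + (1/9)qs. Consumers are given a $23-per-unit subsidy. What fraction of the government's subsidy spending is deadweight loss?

Pre-subsidy: 410 - (2/3)q = 106/9 + (1/9)q gives q* = 512 and p* = 206/3.
With the rebate, buyers effectively pay pb = ps − 23, where ps is the price sellers receive.
On the curves, pb = 410 - (2/3)q and ps = 106/9 + (1/9)q; the wedge ps − pb = 23 gives 106/9 + (1/9)q − (410 - (2/3)q) = 23, so q' = 3791/7.
Then pb = 410 − (2/3)·(3791/7) = 1028/21 and ps = 106/9 + (1/9)·(3791/7) = 1511/21.
ΔCS = ½(512 + 3791/7)(206/3 − 1028/21) = 508875/49; ΔPS = ½(512 + 3791/7)(1511/21 − 206/3) = 169625/98.
Government spending = 23 × 3791/7 = 87193/7.
DWL = ½ × 23 × (3791/7 − 512) = 4761/14; fraction = (4761/14) / (87193/7) = 207/7582.

DWL / government spending = 207/7582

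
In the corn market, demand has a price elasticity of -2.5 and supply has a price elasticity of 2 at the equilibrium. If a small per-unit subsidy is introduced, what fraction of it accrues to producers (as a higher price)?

Producer share = 5/9

For a small subsidy around the equilibrium, the benefit split depends on the relative slopes, which at a point are proportional to the elasticities.
Buyer share = εs/(εs + |εd|) = 2/(2 + 2.5) = 4/9; seller share = |εd|/(εs + |εd|) = 5/9.
So producers capture 5/9 of the subsidy.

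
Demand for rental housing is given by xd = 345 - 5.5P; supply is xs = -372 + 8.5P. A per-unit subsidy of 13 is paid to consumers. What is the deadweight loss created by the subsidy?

Deadweight loss = 31603/112

Pre-subsidy: 345 - 5.5P = -372 + 8.5P gives P* = 717/14, x* = 1773/28.
With the rebate, buyers effectively pay Pb = Ps − 13, where Ps is the price sellers receive.
Demand in terms of Ps becomes xd = 345 − 5.5(Ps − 13) = 416.5 - 5.5Ps. Setting this equal to supply: 416.5 - 5.5Ps = -372 + 8.5Ps, so Ps = 1577/28.
Buyers pay Pb = 1577/28 − 13 = 1213/28; x' = -372 + 8.5·(1577/28) = 5977/56.
The subsidy expands output by 5977/56 − 1773/28 = 2431/56 past the efficient level; on those units the gap between marginal cost and willingness to pay runs from 0 up to 13.
DWL = ½ × 13 × 2431/56 = 31603/112.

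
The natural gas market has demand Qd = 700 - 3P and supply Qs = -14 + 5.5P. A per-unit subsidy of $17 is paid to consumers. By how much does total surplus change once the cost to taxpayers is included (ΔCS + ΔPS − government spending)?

Net change in total surplus = -$280.5

Pre-subsidy: 700 - 3P = -14 + 5.5P gives P* = 84, Q* = 448.
With the rebate, buyers effectively pay Pb = Ps − 17, where Ps is the price sellers receive.
Demand in terms of Ps becomes Qd = 700 − 3(Ps − 17) = 751 - 3Ps. Setting this equal to supply: 751 - 3Ps = -14 + 5.5Ps, so Ps = 90.
Buyers pay Pb = 90 − 17 = 73; Q' = -14 + 5.5·90 = 481.
ΔCS = ½(448 + 481)(84 − 73) = 5109.5; ΔPS = ½(448 + 481)(90 − 84) = 2787.
Government spending = 17 × 481 = 8177.
Net change = 5109.5 + 2787 − 8177 = -280.5. The loss equals the DWL triangle ½·17·33.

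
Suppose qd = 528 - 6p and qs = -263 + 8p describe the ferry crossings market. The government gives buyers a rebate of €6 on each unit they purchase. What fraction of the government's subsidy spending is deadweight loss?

DWL / government spending = 8/163

Pre-subsidy: 528 - 6p = -263 + 8p gives p* = 56.5, q* = 189.
With the rebate, buyers effectively pay pb = ps − 6, where ps is the price sellers receive.
Demand in terms of ps becomes qd = 528 − 6(ps − 6) = 564 - 6ps. Setting this equal to supply: 564 - 6ps = -263 + 8ps, so ps = 827/14.
Buyers pay pb = 827/14 − 6 = 743/14; q' = -263 + 8·(827/14) = 1467/7.
ΔCS = ½(189 + 1467/7)(56.5 − 743/14) = 33480/49; ΔPS = ½(189 + 1467/7)(827/14 − 56.5) = 25110/49.
Government spending = 6 × 1467/7 = 8802/7.
DWL = ½ × 6 × (1467/7 − 189) = 432/7; fraction = (432/7) / (8802/7) = 8/163.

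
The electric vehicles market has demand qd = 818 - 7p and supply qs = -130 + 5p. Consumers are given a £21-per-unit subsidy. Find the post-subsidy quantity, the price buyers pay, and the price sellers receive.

Pre-subsidy: 818 - 7p = -130 + 5p gives p* = 79, q* = 265.
With the rebate, buyers effectively pay pb = ps − 21, where ps is the price sellers receive.
Demand in terms of ps becomes qd = 818 − 7(ps − 21) = 965 - 7ps. Setting this equal to supply: 965 - 7ps = -130 + 5ps, so ps = 91.25.
Buyers pay pb = 91.25 − 21 = 70.25; q' = -130 + 5·91.25 = 326.25.

q' = 326.25; buyers pay £70.25; sellers receive £91.25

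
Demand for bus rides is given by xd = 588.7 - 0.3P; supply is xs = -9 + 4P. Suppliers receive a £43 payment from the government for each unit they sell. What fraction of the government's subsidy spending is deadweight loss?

DWL / government spending = 6/559

Pre-subsidy: 588.7 - 0.3P = -9 + 4P gives P* = 139, x* = 547.
With the subsidy, sellers receive Ps = Pb + 43 for each unit, where Pb is the price buyers pay.
Supply in terms of Pb becomes xs = -9 + 4(Pb + 43) = 163 + 4Pb. Setting this equal to demand: 588.7 - 0.3Pb = 163 + 4Pb, so Pb = 99.
Sellers receive Ps = 99 + 43 = 142; x' = 588.7 − 0.3·99 = 559.
ΔCS = ½(547 + 559)(139 − 99) = 22120; ΔPS = ½(547 + 559)(142 − 139) = 1659.
Government spending = 43 × 559 = 24037.
DWL = ½ × 43 × (559 − 547) = 258; fraction = 258 / 24037 = 6/559.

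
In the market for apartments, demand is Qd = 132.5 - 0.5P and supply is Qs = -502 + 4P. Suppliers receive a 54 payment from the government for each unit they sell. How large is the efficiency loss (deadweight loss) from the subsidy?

Pre-subsidy: 132.5 - 0.5P = -502 + 4P gives P* = 141, Q* = 62.
With the subsidy, sellers receive Ps = Pb + 54 for each unit, where Pb is the price buyers pay.
Supply in terms of Pb becomes Qs = -502 + 4(Pb + 54) = -286 + 4Pb. Setting this equal to demand: 132.5 - 0.5Pb = -286 + 4Pb, so Pb = 93.
Sellers receive Ps = 93 + 54 = 147; Q' = 132.5 − 0.5·93 = 86.
The subsidy expands output by 86 − 62 = 24 past the efficient level; on those units the gap between marginal cost and willingness to pay runs from 0 up to 54.
DWL = ½ × 54 × 24 = 648.

Deadweight loss = 648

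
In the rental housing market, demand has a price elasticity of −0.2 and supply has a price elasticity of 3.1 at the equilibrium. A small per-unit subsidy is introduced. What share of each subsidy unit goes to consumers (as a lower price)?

For a small subsidy around the equilibrium, the benefit split depends on the relative slopes, which at a point are proportional to the elasticities.
Buyer share = εs/(εs + |εd|) = 3.1/(3.1 + 0.2) = 31/33; seller share = |εd|/(εs + |εd|) = 2/33.

Consumer share = 31/33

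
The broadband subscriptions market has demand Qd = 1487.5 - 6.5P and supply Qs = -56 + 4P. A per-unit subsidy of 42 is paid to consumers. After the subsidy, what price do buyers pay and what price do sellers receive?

Pre-subsidy: 1487.5 - 6.5P = -56 + 4P gives P* = 147, Q* = 532.
With the rebate, buyers effectively pay Pb = Ps − 42, where Ps is the price sellers receive.
Demand in terms of Ps becomes Qd = 1487.5 − 6.5(Ps − 42) = 1760.5 - 6.5Ps. Setting this equal to supply: 1760.5 - 6.5Ps = -56 + 4Ps, so Ps = 173.
Buyers pay Pb = 173 − 42 = 131; Q' = -56 + 4·173 = 636.

Buyers pay 131; sellers receive 173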